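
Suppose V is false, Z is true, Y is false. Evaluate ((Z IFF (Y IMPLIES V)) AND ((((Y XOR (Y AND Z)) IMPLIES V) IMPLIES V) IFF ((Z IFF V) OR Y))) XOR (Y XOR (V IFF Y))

False

Y IMPLIES V = False IMPLIES False = True
Z IFF (Y IMPLIES V) = True IFF True = True
Y AND Z = False AND True = False
Y XOR (Y AND Z) = False XOR False = False
(Y XOR (Y AND Z)) IMPLIES V = False IMPLIES False = True
((Y XOR (Y AND Z)) IMPLIES V) IMPLIES V = True IMPLIES False = False
Z IFF V = True IFF False = False
(Z IFF V) OR Y = False OR False = False
(((Y XOR (Y AND Z)) IMPLIES V) IMPLIES V) IFF ((Z IFF V) OR Y) = False IFF False = True
(Z IFF (Y IMPLIES V)) AND ((((Y XOR (Y AND Z)) IMPLIES V) IMPLIES V) IFF ((Z IFF V) OR Y)) = True AND True = True
V IFF Y = False IFF False = True
Y XOR (V IFF Y) = False XOR True = True
((Z IFF (Y IMPLIES V)) AND ((((Y XOR (Y AND Z)) IMPLIES V) IMPLIES V) IFF ((Z IFF V) OR Y))) XOR (Y XOR (V IFF Y)) = True XOR True = False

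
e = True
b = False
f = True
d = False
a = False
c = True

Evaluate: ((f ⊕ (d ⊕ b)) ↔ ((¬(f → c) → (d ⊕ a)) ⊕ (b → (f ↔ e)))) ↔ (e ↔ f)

Substituting e=True, b=False, f=True, d=False, a=False, c=True:
d ⊕ b = False ⊕ False = False
f ⊕ (d ⊕ b) = True ⊕ False = True
f → c = True → True = True
¬(f → c) = ¬True = False
d ⊕ a = False ⊕ False = False
¬(f → c) → (d ⊕ a) = False → False = True
f ↔ e = True ↔ True = True
b → (f ↔ e) = False → True = True
(¬(f → c) → (d ⊕ a)) ⊕ (b → (f ↔ e)) = True ⊕ True = False
(f ⊕ (d ⊕ b)) ↔ ((¬(f → c) → (d ⊕ a)) ⊕ (b → (f ↔ e))) = True ↔ False = False
e ↔ f = True ↔ True = True
((f ⊕ (d ⊕ b)) ↔ ((¬(f → c) → (d ⊕ a)) ⊕ (b → (f ↔ e)))) ↔ (e ↔ f) = False ↔ True = False

False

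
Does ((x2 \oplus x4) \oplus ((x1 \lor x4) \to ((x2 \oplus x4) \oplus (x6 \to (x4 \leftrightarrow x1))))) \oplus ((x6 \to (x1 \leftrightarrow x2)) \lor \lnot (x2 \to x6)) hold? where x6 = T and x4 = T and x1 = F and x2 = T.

x2 \oplus x4 = T \oplus T = F
x1 \lor x4 = F \lor T = T
x2 \oplus x4 = T \oplus T = F
x4 \leftrightarrow x1 = T \leftrightarrow F = F
x6 \to (x4 \leftrightarrow x1) = T \to F = F
(x2 \oplus x4) \oplus (x6 \to (x4 \leftrightarrow x1)) = F \oplus F = F
(x1 \lor x4) \to ((x2 \oplus x4) \oplus (x6 \to (x4 \leftrightarrow x1))) = T \to F = F
(x2 \oplus x4) \oplus ((x1 \lor x4) \to ((x2 \oplus x4) \oplus (x6 \to (x4 \leftrightarrow x1)))) = F \oplus F = F
x1 \leftrightarrow x2 = F \leftrightarrow T = F
x6 \to (x1 \leftrightarrow x2) = T \to F = F
x2 \to x6 = T \to T = T
\lnot (x2 \to x6) = \lnot T = F
(x6 \to (x1 \leftrightarrow x2)) \lor \lnot (x2 \to x6) = F \lor F = F
((x2 \oplus x4) \oplus ((x1 \lor x4) \to ((x2 \oplus x4) \oplus (x6 \to (x4 \leftrightarrow x1))))) \oplus ((x6 \to (x1 \leftrightarrow x2)) \lor \lnot (x2 \to x6)) = F \oplus F = F

F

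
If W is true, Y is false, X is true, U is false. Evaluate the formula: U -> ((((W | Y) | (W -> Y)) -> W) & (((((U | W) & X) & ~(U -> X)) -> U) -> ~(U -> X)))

T

Substituting W=T, Y=F, X=T, U=F:
W | Y = T | F = T
W -> Y = T -> F = F
(W | Y) | (W -> Y) = T | F = T
((W | Y) | (W -> Y)) -> W = T -> T = T
U | W = F | T = T
(U | W) & X = T & T = T
U -> X = F -> T = T
~(U -> X) = ~T = F
((U | W) & X) & ~(U -> X) = T & F = F
(((U | W) & X) & ~(U -> X)) -> U = F -> F = T
U -> X = F -> T = T
~(U -> X) = ~T = F
((((U | W) & X) & ~(U -> X)) -> U) -> ~(U -> X) = T -> F = F
(((W | Y) | (W -> Y)) -> W) & (((((U | W) & X) & ~(U -> X)) -> U) -> ~(U -> X)) = T & F = F
U -> ((((W | Y) | (W -> Y)) -> W) & (((((U | W) & X) & ~(U -> X)) -> U) -> ~(U -> X))) = F -> F = T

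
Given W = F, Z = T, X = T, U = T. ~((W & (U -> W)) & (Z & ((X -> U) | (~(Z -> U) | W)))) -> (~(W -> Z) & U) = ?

F

U -> W = T -> F = F
W & (U -> W) = F & F = F
X -> U = T -> T = T
Z -> U = T -> T = T
~(Z -> U) = ~T = F
~(Z -> U) | W = F | F = F
(X -> U) | (~(Z -> U) | W) = T | F = T
Z & ((X -> U) | (~(Z -> U) | W)) = T & T = T
(W & (U -> W)) & (Z & ((X -> U) | (~(Z -> U) | W))) = F & T = F
~((W & (U -> W)) & (Z & ((X -> U) | (~(Z -> U) | W)))) = ~F = T
W -> Z = F -> T = T
~(W -> Z) = ~T = F
~(W -> Z) & U = F & T = F
~((W & (U -> W)) & (Z & ((X -> U) | (~(Z -> U) | W)))) -> (~(W -> Z) & U) = T -> F = F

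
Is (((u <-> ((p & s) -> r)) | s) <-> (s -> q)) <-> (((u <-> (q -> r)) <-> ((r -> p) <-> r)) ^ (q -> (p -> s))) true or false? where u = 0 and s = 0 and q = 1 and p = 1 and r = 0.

p & s = 1 & 0 = 0
(p & s) -> r = 0 -> 0 = 1
u <-> ((p & s) -> r) = 0 <-> 1 = 0
(u <-> ((p & s) -> r)) | s = 0 | 0 = 0
s -> q = 0 -> 1 = 1
((u <-> ((p & s) -> r)) | s) <-> (s -> q) = 0 <-> 1 = 0
q -> r = 1 -> 0 = 0
u <-> (q -> r) = 0 <-> 0 = 1
r -> p = 0 -> 1 = 1
(r -> p) <-> r = 1 <-> 0 = 0
(u <-> (q -> r)) <-> ((r -> p) <-> r) = 1 <-> 0 = 0
p -> s = 1 -> 0 = 0
q -> (p -> s) = 1 -> 0 = 0
((u <-> (q -> r)) <-> ((r -> p) <-> r)) ^ (q -> (p -> s)) = 0 ^ 0 = 0
(((u <-> ((p & s) -> r)) | s) <-> (s -> q)) <-> (((u <-> (q -> r)) <-> ((r -> p) <-> r)) ^ (q -> (p -> s))) = 0 <-> 0 = 1

1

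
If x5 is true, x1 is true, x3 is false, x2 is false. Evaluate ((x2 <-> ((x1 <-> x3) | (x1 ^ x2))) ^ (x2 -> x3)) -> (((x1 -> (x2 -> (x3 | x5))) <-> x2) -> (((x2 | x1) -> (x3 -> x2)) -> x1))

T

x1 <-> x3 = T <-> F = F
x1 ^ x2 = T ^ F = T
(x1 <-> x3) | (x1 ^ x2) = F | T = T
x2 <-> ((x1 <-> x3) | (x1 ^ x2)) = F <-> T = F
x2 -> x3 = F -> F = T
(x2 <-> ((x1 <-> x3) | (x1 ^ x2))) ^ (x2 -> x3) = F ^ T = T
x3 | x5 = F | T = T
x2 -> (x3 | x5) = F -> T = T
x1 -> (x2 -> (x3 | x5)) = T -> T = T
(x1 -> (x2 -> (x3 | x5))) <-> x2 = T <-> F = F
x2 | x1 = F | T = T
x3 -> x2 = F -> F = T
(x2 | x1) -> (x3 -> x2) = T -> T = T
((x2 | x1) -> (x3 -> x2)) -> x1 = T -> T = T
((x1 -> (x2 -> (x3 | x5))) <-> x2) -> (((x2 | x1) -> (x3 -> x2)) -> x1) = F -> T = T
((x2 <-> ((x1 <-> x3) | (x1 ^ x2))) ^ (x2 -> x3)) -> (((x1 -> (x2 -> (x3 | x5))) <-> x2) -> (((x2 | x1) -> (x3 -> x2)) -> x1)) = T -> T = T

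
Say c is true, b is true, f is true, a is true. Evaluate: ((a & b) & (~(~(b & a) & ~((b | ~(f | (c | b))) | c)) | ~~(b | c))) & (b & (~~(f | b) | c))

True

a & b = True & True = True
b & a = True & True = True
~(b & a) = ~True = False
c | b = True | True = True
f | (c | b) = True | True = True
~(f | (c | b)) = ~True = False
b | ~(f | (c | b)) = True | False = True
(b | ~(f | (c | b))) | c = True | True = True
~((b | ~(f | (c | b))) | c) = ~True = False
~(b & a) & ~((b | ~(f | (c | b))) | c) = False & False = False
~(~(b & a) & ~((b | ~(f | (c | b))) | c)) = ~False = True
b | c = True | True = True
~(b | c) = ~True = False
~~(b | c) = ~False = True
~(~(b & a) & ~((b | ~(f | (c | b))) | c)) | ~~(b | c) = True | True = True
(a & b) & (~(~(b & a) & ~((b | ~(f | (c | b))) | c)) | ~~(b | c)) = True & True = True
f | b = True | True = True
~(f | b) = ~True = False
~~(f | b) = ~False = True
~~(f | b) | c = True | True = True
b & (~~(f | b) | c) = True & True = True
((a & b) & (~(~(b & a) & ~((b | ~(f | (c | b))) | c)) | ~~(b | c))) & (b & (~~(f | b) | c)) = True & True = True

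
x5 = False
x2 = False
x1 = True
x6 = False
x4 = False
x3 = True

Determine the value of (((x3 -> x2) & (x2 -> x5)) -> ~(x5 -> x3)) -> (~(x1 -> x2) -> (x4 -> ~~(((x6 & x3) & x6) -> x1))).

x3 -> x2 = True -> False = False
x2 -> x5 = False -> False = True
(x3 -> x2) & (x2 -> x5) = False & True = False
x5 -> x3 = False -> True = True
~(x5 -> x3) = ~True = False
((x3 -> x2) & (x2 -> x5)) -> ~(x5 -> x3) = False -> False = True
x1 -> x2 = True -> False = False
~(x1 -> x2) = ~False = True
x6 & x3 = False & True = False
(x6 & x3) & x6 = False & False = False
((x6 & x3) & x6) -> x1 = False -> True = True
~(((x6 & x3) & x6) -> x1) = ~True = False
~~(((x6 & x3) & x6) -> x1) = ~False = True
x4 -> ~~(((x6 & x3) & x6) -> x1) = False -> True = True
~(x1 -> x2) -> (x4 -> ~~(((x6 & x3) & x6) -> x1)) = True -> True = True
(((x3 -> x2) & (x2 -> x5)) -> ~(x5 -> x3)) -> (~(x1 -> x2) -> (x4 -> ~~(((x6 & x3) & x6) -> x1))) = True -> True = True

True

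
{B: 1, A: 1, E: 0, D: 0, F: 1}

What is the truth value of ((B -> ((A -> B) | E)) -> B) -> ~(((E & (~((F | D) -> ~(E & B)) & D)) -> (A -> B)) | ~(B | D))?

0

A -> B = 1 -> 1 = 1
(A -> B) | E = 1 | 0 = 1
B -> ((A -> B) | E) = 1 -> 1 = 1
(B -> ((A -> B) | E)) -> B = 1 -> 1 = 1
F | D = 1 | 0 = 1
E & B = 0 & 1 = 0
~(E & B) = ~0 = 1
(F | D) -> ~(E & B) = 1 -> 1 = 1
~((F | D) -> ~(E & B)) = ~1 = 0
~((F | D) -> ~(E & B)) & D = 0 & 0 = 0
E & (~((F | D) -> ~(E & B)) & D) = 0 & 0 = 0
A -> B = 1 -> 1 = 1
(E & (~((F | D) -> ~(E & B)) & D)) -> (A -> B) = 0 -> 1 = 1
B | D = 1 | 0 = 1
~(B | D) = ~1 = 0
((E & (~((F | D) -> ~(E & B)) & D)) -> (A -> B)) | ~(B | D) = 1 | 0 = 1
~(((E & (~((F | D) -> ~(E & B)) & D)) -> (A -> B)) | ~(B | D)) = ~1 = 0
((B -> ((A -> B) | E)) -> B) -> ~(((E & (~((F | D) -> ~(E & B)) & D)) -> (A -> B)) | ~(B | D)) = 1 -> 0 = 0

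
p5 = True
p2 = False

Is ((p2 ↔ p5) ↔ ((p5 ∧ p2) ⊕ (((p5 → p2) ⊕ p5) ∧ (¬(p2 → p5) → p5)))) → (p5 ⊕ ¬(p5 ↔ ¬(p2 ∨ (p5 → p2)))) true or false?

p2 ↔ p5 = False ↔ True = False
p5 ∧ p2 = True ∧ False = False
p5 → p2 = True → False = False
(p5 → p2) ⊕ p5 = False ⊕ True = True
p2 → p5 = False → True = True
¬(p2 → p5) = ¬True = False
¬(p2 → p5) → p5 = False → True = True
((p5 → p2) ⊕ p5) ∧ (¬(p2 → p5) → p5) = True ∧ True = True
(p5 ∧ p2) ⊕ (((p5 → p2) ⊕ p5) ∧ (¬(p2 → p5) → p5)) = False ⊕ True = True
(p2 ↔ p5) ↔ ((p5 ∧ p2) ⊕ (((p5 → p2) ⊕ p5) ∧ (¬(p2 → p5) → p5))) = False ↔ True = False
p5 → p2 = True → False = False
p2 ∨ (p5 → p2) = False ∨ False = False
¬(p2 ∨ (p5 → p2)) = ¬False = True
p5 ↔ ¬(p2 ∨ (p5 → p2)) = True ↔ True = True
¬(p5 ↔ ¬(p2 ∨ (p5 → p2))) = ¬True = False
p5 ⊕ ¬(p5 ↔ ¬(p2 ∨ (p5 → p2))) = True ⊕ False = True
((p2 ↔ p5) ↔ ((p5 ∧ p2) ⊕ (((p5 → p2) ⊕ p5) ∧ (¬(p2 → p5) → p5)))) → (p5 ⊕ ¬(p5 ↔ ¬(p2 ∨ (p5 → p2)))) = False → True = True

True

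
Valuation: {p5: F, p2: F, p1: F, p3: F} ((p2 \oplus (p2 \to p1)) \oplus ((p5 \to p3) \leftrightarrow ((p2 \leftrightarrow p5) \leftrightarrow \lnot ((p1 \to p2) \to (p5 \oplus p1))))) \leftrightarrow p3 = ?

p2 \to p1 = F \to F = T
p2 \oplus (p2 \to p1) = F \oplus T = T
p5 \to p3 = F \to F = T
p2 \leftrightarrow p5 = F \leftrightarrow F = T
p1 \to p2 = F \to F = T
p5 \oplus p1 = F \oplus F = F
(p1 \to p2) \to (p5 \oplus p1) = T \to F = F
\lnot ((p1 \to p2) \to (p5 \oplus p1)) = \lnot F = T
(p2 \leftrightarrow p5) \leftrightarrow \lnot ((p1 \to p2) \to (p5 \oplus p1)) = T \leftrightarrow T = T
(p5 \to p3) \leftrightarrow ((p2 \leftrightarrow p5) \leftrightarrow \lnot ((p1 \to p2) \to (p5 \oplus p1))) = T \leftrightarrow T = T
(p2 \oplus (p2 \to p1)) \oplus ((p5 \to p3) \leftrightarrow ((p2 \leftrightarrow p5) \leftrightarrow \lnot ((p1 \to p2) \to (p5 \oplus p1)))) = T \oplus T = F
((p2 \oplus (p2 \to p1)) \oplus ((p5 \to p3) \leftrightarrow ((p2 \leftrightarrow p5) \leftrightarrow \lnot ((p1 \to p2) \to (p5 \oplus p1))))) \leftrightarrow p3 = F \leftrightarrow F = T

T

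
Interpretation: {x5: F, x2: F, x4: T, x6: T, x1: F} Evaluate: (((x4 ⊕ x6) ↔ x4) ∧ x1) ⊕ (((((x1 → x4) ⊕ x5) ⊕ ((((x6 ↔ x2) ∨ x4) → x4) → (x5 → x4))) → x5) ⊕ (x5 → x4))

x4 ⊕ x6 = T ⊕ T = F
(x4 ⊕ x6) ↔ x4 = F ↔ T = F
((x4 ⊕ x6) ↔ x4) ∧ x1 = F ∧ F = F
x1 → x4 = F → T = T
(x1 → x4) ⊕ x5 = T ⊕ F = T
x6 ↔ x2 = T ↔ F = F
(x6 ↔ x2) ∨ x4 = F ∨ T = T
((x6 ↔ x2) ∨ x4) → x4 = T → T = T
x5 → x4 = F → T = T
(((x6 ↔ x2) ∨ x4) → x4) → (x5 → x4) = T → T = T
((x1 → x4) ⊕ x5) ⊕ ((((x6 ↔ x2) ∨ x4) → x4) → (x5 → x4)) = T ⊕ T = F
(((x1 → x4) ⊕ x5) ⊕ ((((x6 ↔ x2) ∨ x4) → x4) → (x5 → x4))) → x5 = F → F = T
x5 → x4 = F → T = T
((((x1 → x4) ⊕ x5) ⊕ ((((x6 ↔ x2) ∨ x4) → x4) → (x5 → x4))) → x5) ⊕ (x5 → x4) = T ⊕ T = F
(((x4 ⊕ x6) ↔ x4) ∧ x1) ⊕ (((((x1 → x4) ⊕ x5) ⊕ ((((x6 ↔ x2) ∨ x4) → x4) → (x5 → x4))) → x5) ⊕ (x5 → x4)) = F ⊕ F = F

F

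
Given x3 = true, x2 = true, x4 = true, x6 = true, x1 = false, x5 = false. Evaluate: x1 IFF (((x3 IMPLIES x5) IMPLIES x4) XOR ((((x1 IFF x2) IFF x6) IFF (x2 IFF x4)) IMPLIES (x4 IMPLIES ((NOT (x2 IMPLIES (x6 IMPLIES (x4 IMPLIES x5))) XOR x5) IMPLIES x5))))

x3 IMPLIES x5 = true IMPLIES false = false
(x3 IMPLIES x5) IMPLIES x4 = false IMPLIES true = true
x1 IFF x2 = false IFF true = false
(x1 IFF x2) IFF x6 = false IFF true = false
x2 IFF x4 = true IFF true = true
((x1 IFF x2) IFF x6) IFF (x2 IFF x4) = false IFF true = false
x4 IMPLIES x5 = true IMPLIES false = false
x6 IMPLIES (x4 IMPLIES x5) = true IMPLIES false = false
x2 IMPLIES (x6 IMPLIES (x4 IMPLIES x5)) = true IMPLIES false = false
NOT (x2 IMPLIES (x6 IMPLIES (x4 IMPLIES x5))) = NOT false = true
NOT (x2 IMPLIES (x6 IMPLIES (x4 IMPLIES x5))) XOR x5 = true XOR false = true
(NOT (x2 IMPLIES (x6 IMPLIES (x4 IMPLIES x5))) XOR x5) IMPLIES x5 = true IMPLIES false = false
x4 IMPLIES ((NOT (x2 IMPLIES (x6 IMPLIES (x4 IMPLIES x5))) XOR x5) IMPLIES x5) = true IMPLIES false = false
(((x1 IFF x2) IFF x6) IFF (x2 IFF x4)) IMPLIES (x4 IMPLIES ((NOT (x2 IMPLIES (x6 IMPLIES (x4 IMPLIES x5))) XOR x5) IMPLIES x5)) = false IMPLIES false = true
((x3 IMPLIES x5) IMPLIES x4) XOR ((((x1 IFF x2) IFF x6) IFF (x2 IFF x4)) IMPLIES (x4 IMPLIES ((NOT (x2 IMPLIES (x6 IMPLIES (x4 IMPLIES x5))) XOR x5) IMPLIES x5))) = true XOR true = false
x1 IFF (((x3 IMPLIES x5) IMPLIES x4) XOR ((((x1 IFF x2) IFF x6) IFF (x2 IFF x4)) IMPLIES (x4 IMPLIES ((NOT (x2 IMPLIES (x6 IMPLIES (x4 IMPLIES x5))) XOR x5) IMPLIES x5)))) = false IFF false = true

true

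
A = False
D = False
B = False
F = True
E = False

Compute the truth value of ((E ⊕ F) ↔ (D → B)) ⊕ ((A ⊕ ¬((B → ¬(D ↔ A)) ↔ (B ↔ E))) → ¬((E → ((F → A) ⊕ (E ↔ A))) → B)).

E ⊕ F = False ⊕ True = True
D → B = False → False = True
(E ⊕ F) ↔ (D → B) = True ↔ True = True
D ↔ A = False ↔ False = True
¬(D ↔ A) = ¬True = False
B → ¬(D ↔ A) = False → False = True
B ↔ E = False ↔ False = True
(B → ¬(D ↔ A)) ↔ (B ↔ E) = True ↔ True = True
¬((B → ¬(D ↔ A)) ↔ (B ↔ E)) = ¬True = False
A ⊕ ¬((B → ¬(D ↔ A)) ↔ (B ↔ E)) = False ⊕ False = False
F → A = True → False = False
E ↔ A = False ↔ False = True
(F → A) ⊕ (E ↔ A) = False ⊕ True = True
E → ((F → A) ⊕ (E ↔ A)) = False → True = True
(E → ((F → A) ⊕ (E ↔ A))) → B = True → False = False
¬((E → ((F → A) ⊕ (E ↔ A))) → B) = ¬False = True
(A ⊕ ¬((B → ¬(D ↔ A)) ↔ (B ↔ E))) → ¬((E → ((F → A) ⊕ (E ↔ A))) → B) = False → True = True
((E ⊕ F) ↔ (D → B)) ⊕ ((A ⊕ ¬((B → ¬(D ↔ A)) ↔ (B ↔ E))) → ¬((E → ((F → A) ⊕ (E ↔ A))) → B)) = True ⊕ True = False

False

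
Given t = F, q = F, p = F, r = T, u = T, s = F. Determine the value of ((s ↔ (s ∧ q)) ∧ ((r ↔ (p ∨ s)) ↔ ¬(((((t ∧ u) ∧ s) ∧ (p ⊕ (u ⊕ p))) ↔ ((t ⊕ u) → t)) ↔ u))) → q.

F

Substituting t=F, q=F, p=F, r=T, u=T, s=F:
s ∧ q = F ∧ F = F
s ↔ (s ∧ q) = F ↔ F = T
p ∨ s = F ∨ F = F
r ↔ (p ∨ s) = T ↔ F = F
t ∧ u = F ∧ T = F
(t ∧ u) ∧ s = F ∧ F = F
u ⊕ p = T ⊕ F = T
p ⊕ (u ⊕ p) = F ⊕ T = T
((t ∧ u) ∧ s) ∧ (p ⊕ (u ⊕ p)) = F ∧ T = F
t ⊕ u = F ⊕ T = T
(t ⊕ u) → t = T → F = F
(((t ∧ u) ∧ s) ∧ (p ⊕ (u ⊕ p))) ↔ ((t ⊕ u) → t) = F ↔ F = T
((((t ∧ u) ∧ s) ∧ (p ⊕ (u ⊕ p))) ↔ ((t ⊕ u) → t)) ↔ u = T ↔ T = T
¬(((((t ∧ u) ∧ s) ∧ (p ⊕ (u ⊕ p))) ↔ ((t ⊕ u) → t)) ↔ u) = ¬T = F
(r ↔ (p ∨ s)) ↔ ¬(((((t ∧ u) ∧ s) ∧ (p ⊕ (u ⊕ p))) ↔ ((t ⊕ u) → t)) ↔ u) = F ↔ F = T
(s ↔ (s ∧ q)) ∧ ((r ↔ (p ∨ s)) ↔ ¬(((((t ∧ u) ∧ s) ∧ (p ⊕ (u ⊕ p))) ↔ ((t ⊕ u) → t)) ↔ u)) = T ∧ T = T
((s ↔ (s ∧ q)) ∧ ((r ↔ (p ∨ s)) ↔ ¬(((((t ∧ u) ∧ s) ∧ (p ⊕ (u ⊕ p))) ↔ ((t ⊕ u) → t)) ↔ u))) → q = T → F = F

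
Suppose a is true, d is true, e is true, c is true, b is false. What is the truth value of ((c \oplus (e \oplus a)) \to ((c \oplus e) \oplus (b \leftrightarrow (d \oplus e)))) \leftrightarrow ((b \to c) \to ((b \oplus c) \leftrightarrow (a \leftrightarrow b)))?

Substituting a=T, d=T, e=T, c=T, b=F:
e \oplus a = T \oplus T = F
c \oplus (e \oplus a) = T \oplus F = T
c \oplus e = T \oplus T = F
d \oplus e = T \oplus T = F
b \leftrightarrow (d \oplus e) = F \leftrightarrow F = T
(c \oplus e) \oplus (b \leftrightarrow (d \oplus e)) = F \oplus T = T
(c \oplus (e \oplus a)) \to ((c \oplus e) \oplus (b \leftrightarrow (d \oplus e))) = T \to T = T
b \to c = F \to T = T
b \oplus c = F \oplus T = T
a \leftrightarrow b = T \leftrightarrow F = F
(b \oplus c) \leftrightarrow (a \leftrightarrow b) = T \leftrightarrow F = F
(b \to c) \to ((b \oplus c) \leftrightarrow (a \leftrightarrow b)) = T \to F = F
((c \oplus (e \oplus a)) \to ((c \oplus e) \oplus (b \leftrightarrow (d \oplus e)))) \leftrightarrow ((b \to c) \to ((b \oplus c) \leftrightarrow (a \leftrightarrow b))) = T \leftrightarrow F = F

F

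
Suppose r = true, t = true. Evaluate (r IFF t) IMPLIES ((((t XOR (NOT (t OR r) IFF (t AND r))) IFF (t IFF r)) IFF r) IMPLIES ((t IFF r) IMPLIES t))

r IFF t = true IFF true = true
t OR r = true OR true = true
NOT (t OR r) = NOT true = false
t AND r = true AND true = true
NOT (t OR r) IFF (t AND r) = false IFF true = false
t XOR (NOT (t OR r) IFF (t AND r)) = true XOR false = true
t IFF r = true IFF true = true
(t XOR (NOT (t OR r) IFF (t AND r))) IFF (t IFF r) = true IFF true = true
((t XOR (NOT (t OR r) IFF (t AND r))) IFF (t IFF r)) IFF r = true IFF true = true
t IFF r = true IFF true = true
(t IFF r) IMPLIES t = true IMPLIES true = true
(((t XOR (NOT (t OR r) IFF (t AND r))) IFF (t IFF r)) IFF r) IMPLIES ((t IFF r) IMPLIES t) = true IMPLIES true = true
(r IFF t) IMPLIES ((((t XOR (NOT (t OR r) IFF (t AND r))) IFF (t IFF r)) IFF r) IMPLIES ((t IFF r) IMPLIES t)) = true IMPLIES true = true

true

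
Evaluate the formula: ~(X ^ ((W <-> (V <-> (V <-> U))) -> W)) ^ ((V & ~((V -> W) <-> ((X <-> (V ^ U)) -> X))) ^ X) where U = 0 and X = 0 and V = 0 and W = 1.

0

V <-> U = 0 <-> 0 = 1
V <-> (V <-> U) = 0 <-> 1 = 0
W <-> (V <-> (V <-> U)) = 1 <-> 0 = 0
(W <-> (V <-> (V <-> U))) -> W = 0 -> 1 = 1
X ^ ((W <-> (V <-> (V <-> U))) -> W) = 0 ^ 1 = 1
~(X ^ ((W <-> (V <-> (V <-> U))) -> W)) = ~1 = 0
V -> W = 0 -> 1 = 1
V ^ U = 0 ^ 0 = 0
X <-> (V ^ U) = 0 <-> 0 = 1
(X <-> (V ^ U)) -> X = 1 -> 0 = 0
(V -> W) <-> ((X <-> (V ^ U)) -> X) = 1 <-> 0 = 0
~((V -> W) <-> ((X <-> (V ^ U)) -> X)) = ~0 = 1
V & ~((V -> W) <-> ((X <-> (V ^ U)) -> X)) = 0 & 1 = 0
(V & ~((V -> W) <-> ((X <-> (V ^ U)) -> X))) ^ X = 0 ^ 0 = 0
~(X ^ ((W <-> (V <-> (V <-> U))) -> W)) ^ ((V & ~((V -> W) <-> ((X <-> (V ^ U)) -> X))) ^ X) = 0 ^ 0 = 0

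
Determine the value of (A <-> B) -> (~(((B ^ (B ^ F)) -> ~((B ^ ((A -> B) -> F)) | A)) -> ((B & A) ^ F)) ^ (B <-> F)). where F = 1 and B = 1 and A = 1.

Substituting F=1, B=1, A=1:
A <-> B = 1 <-> 1 = 1
B ^ F = 1 ^ 1 = 0
B ^ (B ^ F) = 1 ^ 0 = 1
A -> B = 1 -> 1 = 1
(A -> B) -> F = 1 -> 1 = 1
B ^ ((A -> B) -> F) = 1 ^ 1 = 0
(B ^ ((A -> B) -> F)) | A = 0 | 1 = 1
~((B ^ ((A -> B) -> F)) | A) = ~1 = 0
(B ^ (B ^ F)) -> ~((B ^ ((A -> B) -> F)) | A) = 1 -> 0 = 0
B & A = 1 & 1 = 1
(B & A) ^ F = 1 ^ 1 = 0
((B ^ (B ^ F)) -> ~((B ^ ((A -> B) -> F)) | A)) -> ((B & A) ^ F) = 0 -> 0 = 1
~(((B ^ (B ^ F)) -> ~((B ^ ((A -> B) -> F)) | A)) -> ((B & A) ^ F)) = ~1 = 0
B <-> F = 1 <-> 1 = 1
~(((B ^ (B ^ F)) -> ~((B ^ ((A -> B) -> F)) | A)) -> ((B & A) ^ F)) ^ (B <-> F) = 0 ^ 1 = 1
(A <-> B) -> (~(((B ^ (B ^ F)) -> ~((B ^ ((A -> B) -> F)) | A)) -> ((B & A) ^ F)) ^ (B <-> F)) = 1 -> 1 = 1

1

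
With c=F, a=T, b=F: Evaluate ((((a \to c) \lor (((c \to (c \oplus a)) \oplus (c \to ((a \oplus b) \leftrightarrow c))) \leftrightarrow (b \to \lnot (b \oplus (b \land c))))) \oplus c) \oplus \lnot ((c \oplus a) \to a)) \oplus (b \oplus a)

a \to c = T \to F = F
c \oplus a = F \oplus T = T
c \to (c \oplus a) = F \to T = T
a \oplus b = T \oplus F = T
(a \oplus b) \leftrightarrow c = T \leftrightarrow F = F
c \to ((a \oplus b) \leftrightarrow c) = F \to F = T
(c \to (c \oplus a)) \oplus (c \to ((a \oplus b) \leftrightarrow c)) = T \oplus T = F
b \land c = F \land F = F
b \oplus (b \land c) = F \oplus F = F
\lnot (b \oplus (b \land c)) = \lnot F = T
b \to \lnot (b \oplus (b \land c)) = F \to T = T
((c \to (c \oplus a)) \oplus (c \to ((a \oplus b) \leftrightarrow c))) \leftrightarrow (b \to \lnot (b \oplus (b \land c))) = F \leftrightarrow T = F
(a \to c) \lor (((c \to (c \oplus a)) \oplus (c \to ((a \oplus b) \leftrightarrow c))) \leftrightarrow (b \to \lnot (b \oplus (b \land c)))) = F \lor F = F
((a \to c) \lor (((c \to (c \oplus a)) \oplus (c \to ((a \oplus b) \leftrightarrow c))) \leftrightarrow (b \to \lnot (b \oplus (b \land c))))) \oplus c = F \oplus F = F
c \oplus a = F \oplus T = T
(c \oplus a) \to a = T \to T = T
\lnot ((c \oplus a) \to a) = \lnot T = F
(((a \to c) \lor (((c \to (c \oplus a)) \oplus (c \to ((a \oplus b) \leftrightarrow c))) \leftrightarrow (b \to \lnot (b \oplus (b \land c))))) \oplus c) \oplus \lnot ((c \oplus a) \to a) = F \oplus F = F
b \oplus a = F \oplus T = T
((((a \to c) \lor (((c \to (c \oplus a)) \oplus (c \to ((a \oplus b) \leftrightarrow c))) \leftrightarrow (b \to \lnot (b \oplus (b \land c))))) \oplus c) \oplus \lnot ((c \oplus a) \to a)) \oplus (b \oplus a) = F \oplus T = T

T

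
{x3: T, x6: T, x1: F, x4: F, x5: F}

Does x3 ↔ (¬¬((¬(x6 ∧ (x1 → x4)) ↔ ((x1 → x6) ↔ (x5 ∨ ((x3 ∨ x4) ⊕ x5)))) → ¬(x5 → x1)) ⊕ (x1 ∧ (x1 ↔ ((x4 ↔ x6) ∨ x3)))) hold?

T

Substituting x3=T, x6=T, x1=F, x4=F, x5=F:
x1 → x4 = F → F = T
x6 ∧ (x1 → x4) = T ∧ T = T
¬(x6 ∧ (x1 → x4)) = ¬T = F
x1 → x6 = F → T = T
x3 ∨ x4 = T ∨ F = T
(x3 ∨ x4) ⊕ x5 = T ⊕ F = T
x5 ∨ ((x3 ∨ x4) ⊕ x5) = F ∨ T = T
(x1 → x6) ↔ (x5 ∨ ((x3 ∨ x4) ⊕ x5)) = T ↔ T = T
¬(x6 ∧ (x1 → x4)) ↔ ((x1 → x6) ↔ (x5 ∨ ((x3 ∨ x4) ⊕ x5))) = F ↔ T = F
x5 → x1 = F → F = T
¬(x5 → x1) = ¬T = F
(¬(x6 ∧ (x1 → x4)) ↔ ((x1 → x6) ↔ (x5 ∨ ((x3 ∨ x4) ⊕ x5)))) → ¬(x5 → x1) = F → F = T
¬((¬(x6 ∧ (x1 → x4)) ↔ ((x1 → x6) ↔ (x5 ∨ ((x3 ∨ x4) ⊕ x5)))) → ¬(x5 → x1)) = ¬T = F
¬¬((¬(x6 ∧ (x1 → x4)) ↔ ((x1 → x6) ↔ (x5 ∨ ((x3 ∨ x4) ⊕ x5)))) → ¬(x5 → x1)) = ¬F = T
x4 ↔ x6 = F ↔ T = F
(x4 ↔ x6) ∨ x3 = F ∨ T = T
x1 ↔ ((x4 ↔ x6) ∨ x3) = F ↔ T = F
x1 ∧ (x1 ↔ ((x4 ↔ x6) ∨ x3)) = F ∧ F = F
¬¬((¬(x6 ∧ (x1 → x4)) ↔ ((x1 → x6) ↔ (x5 ∨ ((x3 ∨ x4) ⊕ x5)))) → ¬(x5 → x1)) ⊕ (x1 ∧ (x1 ↔ ((x4 ↔ x6) ∨ x3))) = T ⊕ F = T
x3 ↔ (¬¬((¬(x6 ∧ (x1 → x4)) ↔ ((x1 → x6) ↔ (x5 ∨ ((x3 ∨ x4) ⊕ x5)))) → ¬(x5 → x1)) ⊕ (x1 ∧ (x1 ↔ ((x4 ↔ x6) ∨ x3)))) = T ↔ T = T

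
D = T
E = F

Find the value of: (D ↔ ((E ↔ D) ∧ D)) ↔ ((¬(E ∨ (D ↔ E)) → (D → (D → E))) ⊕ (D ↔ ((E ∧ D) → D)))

F

Substituting D=T, E=F:
E ↔ D = F ↔ T = F
(E ↔ D) ∧ D = F ∧ T = F
D ↔ ((E ↔ D) ∧ D) = T ↔ F = F
D ↔ E = T ↔ F = F
E ∨ (D ↔ E) = F ∨ F = F
¬(E ∨ (D ↔ E)) = ¬F = T
D → E = T → F = F
D → (D → E) = T → F = F
¬(E ∨ (D ↔ E)) → (D → (D → E)) = T → F = F
E ∧ D = F ∧ T = F
(E ∧ D) → D = F → T = T
D ↔ ((E ∧ D) → D) = T ↔ T = T
(¬(E ∨ (D ↔ E)) → (D → (D → E))) ⊕ (D ↔ ((E ∧ D) → D)) = F ⊕ T = T
(D ↔ ((E ↔ D) ∧ D)) ↔ ((¬(E ∨ (D ↔ E)) → (D → (D → E))) ⊕ (D ↔ ((E ∧ D) → D))) = F ↔ T = F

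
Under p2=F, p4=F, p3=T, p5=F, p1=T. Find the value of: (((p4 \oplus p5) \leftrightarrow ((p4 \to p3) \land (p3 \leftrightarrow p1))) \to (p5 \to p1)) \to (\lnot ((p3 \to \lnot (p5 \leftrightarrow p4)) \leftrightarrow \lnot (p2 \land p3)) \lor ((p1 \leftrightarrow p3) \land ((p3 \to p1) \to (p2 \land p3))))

Substituting p2=F, p4=F, p3=T, p5=F, p1=T:
p4 \oplus p5 = F \oplus F = F
p4 \to p3 = F \to T = T
p3 \leftrightarrow p1 = T \leftrightarrow T = T
(p4 \to p3) \land (p3 \leftrightarrow p1) = T \land T = T
(p4 \oplus p5) \leftrightarrow ((p4 \to p3) \land (p3 \leftrightarrow p1)) = F \leftrightarrow T = F
p5 \to p1 = F \to T = T
((p4 \oplus p5) \leftrightarrow ((p4 \to p3) \land (p3 \leftrightarrow p1))) \to (p5 \to p1) = F \to T = T
p5 \leftrightarrow p4 = F \leftrightarrow F = T
\lnot (p5 \leftrightarrow p4) = \lnot T = F
p3 \to \lnot (p5 \leftrightarrow p4) = T \to F = F
p2 \land p3 = F \land T = F
\lnot (p2 \land p3) = \lnot F = T
(p3 \to \lnot (p5 \leftrightarrow p4)) \leftrightarrow \lnot (p2 \land p3) = F \leftrightarrow T = F
\lnot ((p3 \to \lnot (p5 \leftrightarrow p4)) \leftrightarrow \lnot (p2 \land p3)) = \lnot F = T
p1 \leftrightarrow p3 = T \leftrightarrow T = T
p3 \to p1 = T \to T = T
p2 \land p3 = F \land T = F
(p3 \to p1) \to (p2 \land p3) = T \to F = F
(p1 \leftrightarrow p3) \land ((p3 \to p1) \to (p2 \land p3)) = T \land F = F
\lnot ((p3 \to \lnot (p5 \leftrightarrow p4)) \leftrightarrow \lnot (p2 \land p3)) \lor ((p1 \leftrightarrow p3) \land ((p3 \to p1) \to (p2 \land p3))) = T \lor F = T
(((p4 \oplus p5) \leftrightarrow ((p4 \to p3) \land (p3 \leftrightarrow p1))) \to (p5 \to p1)) \to (\lnot ((p3 \to \lnot (p5 \leftrightarrow p4)) \leftrightarrow \lnot (p2 \land p3)) \lor ((p1 \leftrightarrow p3) \land ((p3 \to p1) \to (p2 \land p3)))) = T \to T = T

T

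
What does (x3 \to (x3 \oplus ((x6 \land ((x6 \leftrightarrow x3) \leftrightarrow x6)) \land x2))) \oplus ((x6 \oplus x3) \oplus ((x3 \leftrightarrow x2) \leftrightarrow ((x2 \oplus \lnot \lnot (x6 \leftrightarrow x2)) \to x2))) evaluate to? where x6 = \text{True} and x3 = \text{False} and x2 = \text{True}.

\text{False}

x6 \leftrightarrow x3 = \text{True} \leftrightarrow \text{False} = \text{False}
(x6 \leftrightarrow x3) \leftrightarrow x6 = \text{False} \leftrightarrow \text{True} = \text{False}
x6 \land ((x6 \leftrightarrow x3) \leftrightarrow x6) = \text{True} \land \text{False} = \text{False}
(x6 \land ((x6 \leftrightarrow x3) \leftrightarrow x6)) \land x2 = \text{False} \land \text{True} = \text{False}
x3 \oplus ((x6 \land ((x6 \leftrightarrow x3) \leftrightarrow x6)) \land x2) = \text{False} \oplus \text{False} = \text{False}
x3 \to (x3 \oplus ((x6 \land ((x6 \leftrightarrow x3) \leftrightarrow x6)) \land x2)) = \text{False} \to \text{False} = \text{True}
x6 \oplus x3 = \text{True} \oplus \text{False} = \text{True}
x3 \leftrightarrow x2 = \text{False} \leftrightarrow \text{True} = \text{False}
x6 \leftrightarrow x2 = \text{True} \leftrightarrow \text{True} = \text{True}
\lnot (x6 \leftrightarrow x2) = \lnot \text{True} = \text{False}
\lnot \lnot (x6 \leftrightarrow x2) = \lnot \text{False} = \text{True}
x2 \oplus \lnot \lnot (x6 \leftrightarrow x2) = \text{True} \oplus \text{True} = \text{False}
(x2 \oplus \lnot \lnot (x6 \leftrightarrow x2)) \to x2 = \text{False} \to \text{True} = \text{True}
(x3 \leftrightarrow x2) \leftrightarrow ((x2 \oplus \lnot \lnot (x6 \leftrightarrow x2)) \to x2) = \text{False} \leftrightarrow \text{True} = \text{False}
(x6 \oplus x3) \oplus ((x3 \leftrightarrow x2) \leftrightarrow ((x2 \oplus \lnot \lnot (x6 \leftrightarrow x2)) \to x2)) = \text{True} \oplus \text{False} = \text{True}
(x3 \to (x3 \oplus ((x6 \land ((x6 \leftrightarrow x3) \leftrightarrow x6)) \land x2))) \oplus ((x6 \oplus x3) \oplus ((x3 \leftrightarrow x2) \leftrightarrow ((x2 \oplus \lnot \lnot (x6 \leftrightarrow x2)) \to x2))) = \text{True} \oplus \text{True} = \text{False}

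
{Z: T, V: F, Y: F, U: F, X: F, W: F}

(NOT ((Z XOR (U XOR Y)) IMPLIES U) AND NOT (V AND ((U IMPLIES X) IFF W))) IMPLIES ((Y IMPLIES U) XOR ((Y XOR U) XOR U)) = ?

Substituting Z=T, V=F, Y=F, U=F, X=F, W=F:
U XOR Y = F XOR F = F
Z XOR (U XOR Y) = T XOR F = T
(Z XOR (U XOR Y)) IMPLIES U = T IMPLIES F = F
NOT ((Z XOR (U XOR Y)) IMPLIES U) = NOT F = T
U IMPLIES X = F IMPLIES F = T
(U IMPLIES X) IFF W = T IFF F = F
V AND ((U IMPLIES X) IFF W) = F AND F = F
NOT (V AND ((U IMPLIES X) IFF W)) = NOT F = T
NOT ((Z XOR (U XOR Y)) IMPLIES U) AND NOT (V AND ((U IMPLIES X) IFF W)) = T AND T = T
Y IMPLIES U = F IMPLIES F = T
Y XOR U = F XOR F = F
(Y XOR U) XOR U = F XOR F = F
(Y IMPLIES U) XOR ((Y XOR U) XOR U) = T XOR F = T
(NOT ((Z XOR (U XOR Y)) IMPLIES U) AND NOT (V AND ((U IMPLIES X) IFF W))) IMPLIES ((Y IMPLIES U) XOR ((Y XOR U) XOR U)) = T IMPLIES T = T

T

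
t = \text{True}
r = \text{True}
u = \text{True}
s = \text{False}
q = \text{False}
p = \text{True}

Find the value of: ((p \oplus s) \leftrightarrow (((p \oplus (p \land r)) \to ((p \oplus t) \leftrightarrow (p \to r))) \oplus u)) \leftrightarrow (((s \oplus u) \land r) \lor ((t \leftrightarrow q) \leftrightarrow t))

p \oplus s = \text{True} \oplus \text{False} = \text{True}
p \land r = \text{True} \land \text{True} = \text{True}
p \oplus (p \land r) = \text{True} \oplus \text{True} = \text{False}
p \oplus t = \text{True} \oplus \text{True} = \text{False}
p \to r = \text{True} \to \text{True} = \text{True}
(p \oplus t) \leftrightarrow (p \to r) = \text{False} \leftrightarrow \text{True} = \text{False}
(p \oplus (p \land r)) \to ((p \oplus t) \leftrightarrow (p \to r)) = \text{False} \to \text{False} = \text{True}
((p \oplus (p \land r)) \to ((p \oplus t) \leftrightarrow (p \to r))) \oplus u = \text{True} \oplus \text{True} = \text{False}
(p \oplus s) \leftrightarrow (((p \oplus (p \land r)) \to ((p \oplus t) \leftrightarrow (p \to r))) \oplus u) = \text{True} \leftrightarrow \text{False} = \text{False}
s \oplus u = \text{False} \oplus \text{True} = \text{True}
(s \oplus u) \land r = \text{True} \land \text{True} = \text{True}
t \leftrightarrow q = \text{True} \leftrightarrow \text{False} = \text{False}
(t \leftrightarrow q) \leftrightarrow t = \text{False} \leftrightarrow \text{True} = \text{False}
((s \oplus u) \land r) \lor ((t \leftrightarrow q) \leftrightarrow t) = \text{True} \lor \text{False} = \text{True}
((p \oplus s) \leftrightarrow (((p \oplus (p \land r)) \to ((p \oplus t) \leftrightarrow (p \to r))) \oplus u)) \leftrightarrow (((s \oplus u) \land r) \lor ((t \leftrightarrow q) \leftrightarrow t)) = \text{False} \leftrightarrow \text{True} = \text{False}

\text{False}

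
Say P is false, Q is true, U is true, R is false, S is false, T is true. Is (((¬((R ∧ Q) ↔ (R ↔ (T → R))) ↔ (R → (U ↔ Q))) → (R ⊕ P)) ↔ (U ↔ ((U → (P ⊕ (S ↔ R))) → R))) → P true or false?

False

R ∧ Q = False ∧ True = False
T → R = True → False = False
R ↔ (T → R) = False ↔ False = True
(R ∧ Q) ↔ (R ↔ (T → R)) = False ↔ True = False
¬((R ∧ Q) ↔ (R ↔ (T → R))) = ¬False = True
U ↔ Q = True ↔ True = True
R → (U ↔ Q) = False → True = True
¬((R ∧ Q) ↔ (R ↔ (T → R))) ↔ (R → (U ↔ Q)) = True ↔ True = True
R ⊕ P = False ⊕ False = False
(¬((R ∧ Q) ↔ (R ↔ (T → R))) ↔ (R → (U ↔ Q))) → (R ⊕ P) = True → False = False
S ↔ R = False ↔ False = True
P ⊕ (S ↔ R) = False ⊕ True = True
U → (P ⊕ (S ↔ R)) = True → True = True
(U → (P ⊕ (S ↔ R))) → R = True → False = False
U ↔ ((U → (P ⊕ (S ↔ R))) → R) = True ↔ False = False
((¬((R ∧ Q) ↔ (R ↔ (T → R))) ↔ (R → (U ↔ Q))) → (R ⊕ P)) ↔ (U ↔ ((U → (P ⊕ (S ↔ R))) → R)) = False ↔ False = True
(((¬((R ∧ Q) ↔ (R ↔ (T → R))) ↔ (R → (U ↔ Q))) → (R ⊕ P)) ↔ (U ↔ ((U → (P ⊕ (S ↔ R))) → R))) → P = True → False = False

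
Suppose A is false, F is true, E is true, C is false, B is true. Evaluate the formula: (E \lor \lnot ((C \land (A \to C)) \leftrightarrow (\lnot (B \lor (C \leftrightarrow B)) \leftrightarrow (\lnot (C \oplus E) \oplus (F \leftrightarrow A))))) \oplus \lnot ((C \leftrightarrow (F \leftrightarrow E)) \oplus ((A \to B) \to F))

\text{True}

A \to C = \text{False} \to \text{False} = \text{True}
C \land (A \to C) = \text{False} \land \text{True} = \text{False}
C \leftrightarrow B = \text{False} \leftrightarrow \text{True} = \text{False}
B \lor (C \leftrightarrow B) = \text{True} \lor \text{False} = \text{True}
\lnot (B \lor (C \leftrightarrow B)) = \lnot \text{True} = \text{False}
C \oplus E = \text{False} \oplus \text{True} = \text{True}
\lnot (C \oplus E) = \lnot \text{True} = \text{False}
F \leftrightarrow A = \text{True} \leftrightarrow \text{False} = \text{False}
\lnot (C \oplus E) \oplus (F \leftrightarrow A) = \text{False} \oplus \text{False} = \text{False}
\lnot (B \lor (C \leftrightarrow B)) \leftrightarrow (\lnot (C \oplus E) \oplus (F \leftrightarrow A)) = \text{False} \leftrightarrow \text{False} = \text{True}
(C \land (A \to C)) \leftrightarrow (\lnot (B \lor (C \leftrightarrow B)) \leftrightarrow (\lnot (C \oplus E) \oplus (F \leftrightarrow A))) = \text{False} \leftrightarrow \text{True} = \text{False}
\lnot ((C \land (A \to C)) \leftrightarrow (\lnot (B \lor (C \leftrightarrow B)) \leftrightarrow (\lnot (C \oplus E) \oplus (F \leftrightarrow A)))) = \lnot \text{False} = \text{True}
E \lor \lnot ((C \land (A \to C)) \leftrightarrow (\lnot (B \lor (C \leftrightarrow B)) \leftrightarrow (\lnot (C \oplus E) \oplus (F \leftrightarrow A)))) = \text{True} \lor \text{True} = \text{True}
F \leftrightarrow E = \text{True} \leftrightarrow \text{True} = \text{True}
C \leftrightarrow (F \leftrightarrow E) = \text{False} \leftrightarrow \text{True} = \text{False}
A \to B = \text{False} \to \text{True} = \text{True}
(A \to B) \to F = \text{True} \to \text{True} = \text{True}
(C \leftrightarrow (F \leftrightarrow E)) \oplus ((A \to B) \to F) = \text{False} \oplus \text{True} = \text{True}
\lnot ((C \leftrightarrow (F \leftrightarrow E)) \oplus ((A \to B) \to F)) = \lnot \text{True} = \text{False}
(E \lor \lnot ((C \land (A \to C)) \leftrightarrow (\lnot (B \lor (C \leftrightarrow B)) \leftrightarrow (\lnot (C \oplus E) \oplus (F \leftrightarrow A))))) \oplus \lnot ((C \leftrightarrow (F \leftrightarrow E)) \oplus ((A \to B) \to F)) = \text{True} \oplus \text{False} = \text{True}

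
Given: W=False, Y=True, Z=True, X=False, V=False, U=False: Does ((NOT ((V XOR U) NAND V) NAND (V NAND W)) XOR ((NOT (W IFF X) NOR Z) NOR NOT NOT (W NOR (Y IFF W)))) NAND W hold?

True

V XOR U = False XOR False = False
(V XOR U) NAND V = False NAND False = True
NOT ((V XOR U) NAND V) = NOT True = False
V NAND W = False NAND False = True
NOT ((V XOR U) NAND V) NAND (V NAND W) = False NAND True = True
W IFF X = False IFF False = True
NOT (W IFF X) = NOT True = False
NOT (W IFF X) NOR Z = False NOR True = False
Y IFF W = True IFF False = False
W NOR (Y IFF W) = False NOR False = True
NOT (W NOR (Y IFF W)) = NOT True = False
NOT NOT (W NOR (Y IFF W)) = NOT False = True
(NOT (W IFF X) NOR Z) NOR NOT NOT (W NOR (Y IFF W)) = False NOR True = False
(NOT ((V XOR U) NAND V) NAND (V NAND W)) XOR ((NOT (W IFF X) NOR Z) NOR NOT NOT (W NOR (Y IFF W))) = True XOR False = True
((NOT ((V XOR U) NAND V) NAND (V NAND W)) XOR ((NOT (W IFF X) NOR Z) NOR NOT NOT (W NOR (Y IFF W)))) NAND W = True NAND False = True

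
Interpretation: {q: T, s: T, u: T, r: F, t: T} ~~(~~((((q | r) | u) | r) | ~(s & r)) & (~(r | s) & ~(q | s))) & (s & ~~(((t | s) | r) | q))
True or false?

q | r = T | F = T
(q | r) | u = T | T = T
((q | r) | u) | r = T | F = T
s & r = T & F = F
~(s & r) = ~F = T
(((q | r) | u) | r) | ~(s & r) = T | T = T
~((((q | r) | u) | r) | ~(s & r)) = ~T = F
~~((((q | r) | u) | r) | ~(s & r)) = ~F = T
r | s = F | T = T
~(r | s) = ~T = F
q | s = T | T = T
~(q | s) = ~T = F
~(r | s) & ~(q | s) = F & F = F
~~((((q | r) | u) | r) | ~(s & r)) & (~(r | s) & ~(q | s)) = T & F = F
~(~~((((q | r) | u) | r) | ~(s & r)) & (~(r | s) & ~(q | s))) = ~F = T
~~(~~((((q | r) | u) | r) | ~(s & r)) & (~(r | s) & ~(q | s))) = ~T = F
t | s = T | T = T
(t | s) | r = T | F = T
((t | s) | r) | q = T | T = T
~(((t | s) | r) | q) = ~T = F
~~(((t | s) | r) | q) = ~F = T
s & ~~(((t | s) | r) | q) = T & T = T
~~(~~((((q | r) | u) | r) | ~(s & r)) & (~(r | s) & ~(q | s))) & (s & ~~(((t | s) | r) | q)) = F & T = F

F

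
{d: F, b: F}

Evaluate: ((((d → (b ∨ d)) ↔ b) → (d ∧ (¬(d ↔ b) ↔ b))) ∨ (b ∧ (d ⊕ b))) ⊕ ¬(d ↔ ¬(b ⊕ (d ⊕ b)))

F

b ∨ d = F ∨ F = F
d → (b ∨ d) = F → F = T
(d → (b ∨ d)) ↔ b = T ↔ F = F
d ↔ b = F ↔ F = T
¬(d ↔ b) = ¬T = F
¬(d ↔ b) ↔ b = F ↔ F = T
d ∧ (¬(d ↔ b) ↔ b) = F ∧ T = F
((d → (b ∨ d)) ↔ b) → (d ∧ (¬(d ↔ b) ↔ b)) = F → F = T
d ⊕ b = F ⊕ F = F
b ∧ (d ⊕ b) = F ∧ F = F
(((d → (b ∨ d)) ↔ b) → (d ∧ (¬(d ↔ b) ↔ b))) ∨ (b ∧ (d ⊕ b)) = T ∨ F = T
d ⊕ b = F ⊕ F = F
b ⊕ (d ⊕ b) = F ⊕ F = F
¬(b ⊕ (d ⊕ b)) = ¬F = T
d ↔ ¬(b ⊕ (d ⊕ b)) = F ↔ T = F
¬(d ↔ ¬(b ⊕ (d ⊕ b))) = ¬F = T
((((d → (b ∨ d)) ↔ b) → (d ∧ (¬(d ↔ b) ↔ b))) ∨ (b ∧ (d ⊕ b))) ⊕ ¬(d ↔ ¬(b ⊕ (d ⊕ b))) = T ⊕ T = F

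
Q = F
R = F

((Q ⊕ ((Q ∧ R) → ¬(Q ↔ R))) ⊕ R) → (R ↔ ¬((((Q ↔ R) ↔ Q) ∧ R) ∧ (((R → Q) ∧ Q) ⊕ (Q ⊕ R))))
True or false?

F

Q ∧ R = F ∧ F = F
Q ↔ R = F ↔ F = T
¬(Q ↔ R) = ¬T = F
(Q ∧ R) → ¬(Q ↔ R) = F → F = T
Q ⊕ ((Q ∧ R) → ¬(Q ↔ R)) = F ⊕ T = T
(Q ⊕ ((Q ∧ R) → ¬(Q ↔ R))) ⊕ R = T ⊕ F = T
Q ↔ R = F ↔ F = T
(Q ↔ R) ↔ Q = T ↔ F = F
((Q ↔ R) ↔ Q) ∧ R = F ∧ F = F
R → Q = F → F = T
(R → Q) ∧ Q = T ∧ F = F
Q ⊕ R = F ⊕ F = F
((R → Q) ∧ Q) ⊕ (Q ⊕ R) = F ⊕ F = F
(((Q ↔ R) ↔ Q) ∧ R) ∧ (((R → Q) ∧ Q) ⊕ (Q ⊕ R)) = F ∧ F = F
¬((((Q ↔ R) ↔ Q) ∧ R) ∧ (((R → Q) ∧ Q) ⊕ (Q ⊕ R))) = ¬F = T
R ↔ ¬((((Q ↔ R) ↔ Q) ∧ R) ∧ (((R → Q) ∧ Q) ⊕ (Q ⊕ R))) = F ↔ T = F
((Q ⊕ ((Q ∧ R) → ¬(Q ↔ R))) ⊕ R) → (R ↔ ¬((((Q ↔ R) ↔ Q) ∧ R) ∧ (((R → Q) ∧ Q) ⊕ (Q ⊕ R)))) = T → F = F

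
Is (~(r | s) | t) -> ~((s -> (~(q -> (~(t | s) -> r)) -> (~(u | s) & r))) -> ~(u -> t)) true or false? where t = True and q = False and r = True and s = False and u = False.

True

Substituting t=True, q=False, r=True, s=False, u=False:
r | s = True | False = True
~(r | s) = ~True = False
~(r | s) | t = False | True = True
t | s = True | False = True
~(t | s) = ~True = False
~(t | s) -> r = False -> True = True
q -> (~(t | s) -> r) = False -> True = True
~(q -> (~(t | s) -> r)) = ~True = False
u | s = False | False = False
~(u | s) = ~False = True
~(u | s) & r = True & True = True
~(q -> (~(t | s) -> r)) -> (~(u | s) & r) = False -> True = True
s -> (~(q -> (~(t | s) -> r)) -> (~(u | s) & r)) = False -> True = True
u -> t = False -> True = True
~(u -> t) = ~True = False
(s -> (~(q -> (~(t | s) -> r)) -> (~(u | s) & r))) -> ~(u -> t) = True -> False = False
~((s -> (~(q -> (~(t | s) -> r)) -> (~(u | s) & r))) -> ~(u -> t)) = ~False = True
(~(r | s) | t) -> ~((s -> (~(q -> (~(t | s) -> r)) -> (~(u | s) & r))) -> ~(u -> t)) = True -> True = True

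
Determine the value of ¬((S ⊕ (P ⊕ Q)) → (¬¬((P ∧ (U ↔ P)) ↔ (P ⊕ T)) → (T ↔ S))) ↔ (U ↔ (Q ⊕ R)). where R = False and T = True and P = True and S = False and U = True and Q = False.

P ⊕ Q = True ⊕ False = True
S ⊕ (P ⊕ Q) = False ⊕ True = True
U ↔ P = True ↔ True = True
P ∧ (U ↔ P) = True ∧ True = True
P ⊕ T = True ⊕ True = False
(P ∧ (U ↔ P)) ↔ (P ⊕ T) = True ↔ False = False
¬((P ∧ (U ↔ P)) ↔ (P ⊕ T)) = ¬False = True
¬¬((P ∧ (U ↔ P)) ↔ (P ⊕ T)) = ¬True = False
T ↔ S = True ↔ False = False
¬¬((P ∧ (U ↔ P)) ↔ (P ⊕ T)) → (T ↔ S) = False → False = True
(S ⊕ (P ⊕ Q)) → (¬¬((P ∧ (U ↔ P)) ↔ (P ⊕ T)) → (T ↔ S)) = True → True = True
¬((S ⊕ (P ⊕ Q)) → (¬¬((P ∧ (U ↔ P)) ↔ (P ⊕ T)) → (T ↔ S))) = ¬True = False
Q ⊕ R = False ⊕ False = False
U ↔ (Q ⊕ R) = True ↔ False = False
¬((S ⊕ (P ⊕ Q)) → (¬¬((P ∧ (U ↔ P)) ↔ (P ⊕ T)) → (T ↔ S))) ↔ (U ↔ (Q ⊕ R)) = False ↔ False = True

True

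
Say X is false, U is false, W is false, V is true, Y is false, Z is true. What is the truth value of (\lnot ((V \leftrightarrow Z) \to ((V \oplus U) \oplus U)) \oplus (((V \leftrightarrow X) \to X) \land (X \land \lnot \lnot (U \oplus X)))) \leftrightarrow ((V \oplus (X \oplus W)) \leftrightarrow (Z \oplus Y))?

\text{False}

Substituting X=\text{False}, U=\text{False}, W=\text{False}, V=\text{True}, Y=\text{False}, Z=\text{True}:
V \leftrightarrow Z = \text{True} \leftrightarrow \text{True} = \text{True}
V \oplus U = \text{True} \oplus \text{False} = \text{True}
(V \oplus U) \oplus U = \text{True} \oplus \text{False} = \text{True}
(V \leftrightarrow Z) \to ((V \oplus U) \oplus U) = \text{True} \to \text{True} = \text{True}
\lnot ((V \leftrightarrow Z) \to ((V \oplus U) \oplus U)) = \lnot \text{True} = \text{False}
V \leftrightarrow X = \text{True} \leftrightarrow \text{False} = \text{False}
(V \leftrightarrow X) \to X = \text{False} \to \text{False} = \text{True}
U \oplus X = \text{False} \oplus \text{False} = \text{False}
\lnot (U \oplus X) = \lnot \text{False} = \text{True}
\lnot \lnot (U \oplus X) = \lnot \text{True} = \text{False}
X \land \lnot \lnot (U \oplus X) = \text{False} \land \text{False} = \text{False}
((V \leftrightarrow X) \to X) \land (X \land \lnot \lnot (U \oplus X)) = \text{True} \land \text{False} = \text{False}
\lnot ((V \leftrightarrow Z) \to ((V \oplus U) \oplus U)) \oplus (((V \leftrightarrow X) \to X) \land (X \land \lnot \lnot (U \oplus X))) = \text{False} \oplus \text{False} = \text{False}
X \oplus W = \text{False} \oplus \text{False} = \text{False}
V \oplus (X \oplus W) = \text{True} \oplus \text{False} = \text{True}
Z \oplus Y = \text{True} \oplus \text{False} = \text{True}
(V \oplus (X \oplus W)) \leftrightarrow (Z \oplus Y) = \text{True} \leftrightarrow \text{True} = \text{True}
(\lnot ((V \leftrightarrow Z) \to ((V \oplus U) \oplus U)) \oplus (((V \leftrightarrow X) \to X) \land (X \land \lnot \lnot (U \oplus X)))) \leftrightarrow ((V \oplus (X \oplus W)) \leftrightarrow (Z \oplus Y)) = \text{False} \leftrightarrow \text{True} = \text{False}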